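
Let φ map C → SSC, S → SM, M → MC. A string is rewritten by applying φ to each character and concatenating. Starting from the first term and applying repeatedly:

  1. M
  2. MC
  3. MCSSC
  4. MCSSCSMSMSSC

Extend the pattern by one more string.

Expanding MCSSCSMSMSSC: M→MC, C→SSC, S→SM, S→SM, C→SSC, S→SM, M→MC, S→SM, M→MC, S→SM, S→SM, C→SSC. Concatenated: MC SSC SM SM SSC SM MC SM MC SM SM SSC.

MCSSCSMSMSSCSMMCSMMCSMSMSSC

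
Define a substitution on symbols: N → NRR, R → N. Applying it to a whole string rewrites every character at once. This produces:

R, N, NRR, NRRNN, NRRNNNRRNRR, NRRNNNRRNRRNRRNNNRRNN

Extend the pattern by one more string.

Applying the rule to each of the 21 symbols of NRRNNNRRNRRNRRNNNRRNN gives the pieces NRR N N NRR NRR NRR N N NRR N N NRR N N NRR NRR NRR N N NRR NRR, which concatenate to the answer.

NRRNNNRRNRRNRRNNNRRNNNRRNNNRRNRRNRRNNNRRNRR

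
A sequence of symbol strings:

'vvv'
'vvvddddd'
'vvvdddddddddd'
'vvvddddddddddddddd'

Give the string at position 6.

Every step adds ddddd to the end: s(k+1) = s(k)·ddddd.
From vvvddddddddddddddd, 2 further steps: vvvddddddddddddddd → vvvdddddddddddddddddddd → (answer).

vvvddddddddddddddddddddddddd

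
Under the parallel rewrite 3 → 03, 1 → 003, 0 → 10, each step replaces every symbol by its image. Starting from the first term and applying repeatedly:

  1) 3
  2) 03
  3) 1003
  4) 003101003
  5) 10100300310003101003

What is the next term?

003100031010031010030031010100300310003101003

Applying the rule to each of the 20 symbols of 10100300310003101003 gives the pieces 003 10 003 10 10 03 10 10 03 003 10 10 10 03 003 10 003 10 10 03, which concatenate to the answer.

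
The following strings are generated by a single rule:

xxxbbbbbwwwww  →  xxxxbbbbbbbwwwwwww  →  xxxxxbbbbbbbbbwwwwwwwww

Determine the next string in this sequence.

xxxxxxbbbbbbbbbbbwwwwwwwwwww

The n-th term is n+1 x's then 2n+1 b's then 2n+1 w's, where the shown terms are n = 2, 3, 4.
At n = 5 the blocks have lengths 6, 11, 11.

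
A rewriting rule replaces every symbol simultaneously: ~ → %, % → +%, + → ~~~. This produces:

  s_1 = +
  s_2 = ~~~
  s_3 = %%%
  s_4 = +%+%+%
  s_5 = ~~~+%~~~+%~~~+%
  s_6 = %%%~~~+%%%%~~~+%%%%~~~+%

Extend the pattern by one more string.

+%+%+%%%%~~~+%+%+%+%%%%~~~+%+%+%+%%%%~~~+%

Replace each of the 24 characters of %%%~~~+%%%%~~~+%%%%~~~+% in place — +% +% +% % % % ~~~ +% +% +% +% % % % ~~~ +% +% +% +% % % % ~~~ +% — and concatenate.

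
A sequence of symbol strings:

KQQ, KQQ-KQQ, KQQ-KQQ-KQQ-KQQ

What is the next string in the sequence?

KQQ-KQQ-KQQ-KQQ-KQQ-KQQ-KQQ-KQQ

Each string is two copies of the previous one joined by '-'.
One more doubling of KQQ-KQQ-KQQ-KQQ gives the answer.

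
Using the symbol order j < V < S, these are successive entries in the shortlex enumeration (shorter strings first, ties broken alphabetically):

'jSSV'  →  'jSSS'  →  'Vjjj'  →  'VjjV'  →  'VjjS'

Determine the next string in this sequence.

Treat VjjS as a base-3 numeral over the given alphabet and add one, carrying through any trailing S's.

VjVj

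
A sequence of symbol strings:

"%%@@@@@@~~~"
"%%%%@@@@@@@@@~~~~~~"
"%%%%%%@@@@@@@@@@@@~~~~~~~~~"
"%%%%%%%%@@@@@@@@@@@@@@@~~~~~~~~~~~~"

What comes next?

%%%%%%%%%%@@@@@@@@@@@@@@@@@@~~~~~~~~~~~~~~~

Each string has the form %^{2n} @^{3n+3} ~^{3n} (n = 1, 2, …).
Setting n = 5 gives 10, 18, 15 characters in each block.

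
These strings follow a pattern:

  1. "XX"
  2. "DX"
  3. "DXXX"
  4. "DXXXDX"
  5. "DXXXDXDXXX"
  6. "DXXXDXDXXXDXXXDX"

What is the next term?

DXXXDXDXXXDXXXDXDXXXDXDXXX

Each term (from the third on) is the previous term followed by the one before it: term 3 = DX·XX = DXXX.
The next term joins DXXXDXDXXXDXXXDX and DXXXDXDXXX.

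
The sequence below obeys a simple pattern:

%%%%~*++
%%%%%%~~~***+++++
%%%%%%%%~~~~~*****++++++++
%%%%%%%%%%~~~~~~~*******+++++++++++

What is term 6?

The n-th term is 2n+2 %'s then 2n-1 ~'s then 2n-1 *'s then 3n-1 +'s (n = 1, 2, …).
Setting n = 6 gives 14, 11, 11, 17 characters in each block.

%%%%%%%%%%%%%%~~~~~~~~~~~***********+++++++++++++++++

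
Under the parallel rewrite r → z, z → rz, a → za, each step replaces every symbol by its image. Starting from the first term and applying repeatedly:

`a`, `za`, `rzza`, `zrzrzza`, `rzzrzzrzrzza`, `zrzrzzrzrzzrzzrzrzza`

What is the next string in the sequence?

rzzrzzrzrzzrzzrzrzzrzrzzrzzrzrzza

Replace each of the 20 characters of zrzrzzrzrzzrzzrzrzza in place — rz z rz z rz rz z rz z rz rz z rz rz z rz z rz rz za — and concatenate.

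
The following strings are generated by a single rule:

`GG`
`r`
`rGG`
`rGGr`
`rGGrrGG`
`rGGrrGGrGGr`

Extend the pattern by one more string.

Each term (from the third on) is the previous term followed by the one before it: term 3 = r·GG = rGG.
The next term joins rGGrrGGrGGr and rGGrrGG.

rGGrrGGrGGrrGGrrGG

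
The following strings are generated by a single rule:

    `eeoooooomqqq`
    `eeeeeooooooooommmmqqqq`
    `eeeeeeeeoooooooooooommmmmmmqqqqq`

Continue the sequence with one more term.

eeeeeeeeeeeooooooooooooooommmmmmmmmmqqqqqq

Each string has the form e^{3n-1} o^{3n+3} m^{3n-2} q^{n+2} (n = 1, 2, …).
Setting n = 4 gives 11, 15, 10, 6 characters in each block.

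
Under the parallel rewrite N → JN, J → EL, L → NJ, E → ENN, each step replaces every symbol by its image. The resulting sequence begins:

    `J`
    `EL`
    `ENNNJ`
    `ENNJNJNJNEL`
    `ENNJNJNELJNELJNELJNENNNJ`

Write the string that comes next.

ENNJNJNELJNELJNENNNJELJNENNNJELJNENNNJELJNENNJNJNJNEL

Applying the rule to each of the 24 symbols of ENNJNJNELJNELJNELJNENNNJ gives the pieces ENN JN JN EL JN EL JN ENN NJ EL JN ENN NJ EL JN ENN NJ EL JN ENN JN JN JN EL, which concatenate to the answer.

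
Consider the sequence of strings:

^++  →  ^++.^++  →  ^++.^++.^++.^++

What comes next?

s(k+1) = s(k)·.·s(k) — each term doubles the last with '.' between the halves.
So the next term is two copies of ^++.^++.^++.^++ with '.' between the halves.

^++.^++.^++.^++.^++.^++.^++.^++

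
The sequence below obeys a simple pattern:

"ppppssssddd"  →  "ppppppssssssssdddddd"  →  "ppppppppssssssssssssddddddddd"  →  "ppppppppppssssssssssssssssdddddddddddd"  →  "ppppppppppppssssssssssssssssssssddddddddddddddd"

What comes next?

The n-th term is 2n+2 p's then 4n s's then 3n d's (n = 1, 2, …).
For the next term, n = 6, so the run lengths are 14, 24, 18.

ppppppppppppppssssssssssssssssssssssssdddddddddddddddddd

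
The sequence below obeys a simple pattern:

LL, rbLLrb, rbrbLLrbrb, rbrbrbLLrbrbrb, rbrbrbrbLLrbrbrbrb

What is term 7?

s(k+1) = rb·s(k)·rb, so each term gains rb as a prefix and rb as a suffix.
From rbrbrbrbLLrbrbrbrb, 2 further steps: rbrbrbrbLLrbrbrbrb → rbrbrbrbrbLLrbrbrbrbrb → (answer).

rbrbrbrbrbrbLLrbrbrbrbrbrb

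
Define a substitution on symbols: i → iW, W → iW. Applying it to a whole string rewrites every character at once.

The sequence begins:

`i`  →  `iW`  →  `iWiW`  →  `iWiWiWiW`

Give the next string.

Expanding iWiWiWiW: i→iW, W→iW, i→iW, W→iW, i→iW, W→iW, i→iW, W→iW. Concatenated: iW iW iW iW iW iW iW iW.

iWiWiWiWiWiWiWiW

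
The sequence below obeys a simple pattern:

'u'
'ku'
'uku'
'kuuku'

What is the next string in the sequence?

ukukuuku

Each term (from the third on) is the two preceding terms concatenated in order: term 3 = u·ku = uku.
So term 5 is uku·kuuku.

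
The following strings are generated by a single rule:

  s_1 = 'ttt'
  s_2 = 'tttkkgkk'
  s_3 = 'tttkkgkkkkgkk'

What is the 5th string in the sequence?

tttkkgkkkkgkkkkgkkkkgkk

Every step adds kkgkk to the end: s(k+1) = s(k)·kkgkk.
From tttkkgkkkkgkk, 2 further steps: tttkkgkkkkgkk → tttkkgkkkkgkkkkgkk → (answer).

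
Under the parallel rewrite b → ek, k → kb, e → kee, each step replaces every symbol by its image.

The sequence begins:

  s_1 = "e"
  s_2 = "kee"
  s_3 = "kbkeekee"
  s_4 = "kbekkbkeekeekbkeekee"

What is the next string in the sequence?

kbekkeekbkbekkbkeekeekbkeekeekbekkbkeekeekbkeekee

Applying the rule to each of the 20 symbols of kbekkbkeekeekbkeekee gives the pieces kb ek kee kb kb ek kb kee kee kb kee kee kb ek kb kee kee kb kee kee, which concatenate to the answer.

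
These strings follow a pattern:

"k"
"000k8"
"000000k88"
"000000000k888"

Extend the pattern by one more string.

000000000000k8888

Every step adds 000 to the front and 8 to the end of the previous string.
So the next term is 000·000000000k888·8.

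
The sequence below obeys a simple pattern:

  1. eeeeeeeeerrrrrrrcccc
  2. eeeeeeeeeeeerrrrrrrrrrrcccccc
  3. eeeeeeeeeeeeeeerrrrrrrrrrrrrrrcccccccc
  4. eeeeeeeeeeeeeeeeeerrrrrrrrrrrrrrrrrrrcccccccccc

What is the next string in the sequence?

eeeeeeeeeeeeeeeeeeeeerrrrrrrrrrrrrrrrrrrrrrrcccccccccccc

Reading off run lengths: e runs 9, 12, 15, 18; r runs 7, 11, 15, 19; c runs 4, 6, 8, 10 — each is linear in n, where the shown terms are n = 2, 3, 4, 5.
Setting n = 6 gives 21, 23, 12 characters in each block.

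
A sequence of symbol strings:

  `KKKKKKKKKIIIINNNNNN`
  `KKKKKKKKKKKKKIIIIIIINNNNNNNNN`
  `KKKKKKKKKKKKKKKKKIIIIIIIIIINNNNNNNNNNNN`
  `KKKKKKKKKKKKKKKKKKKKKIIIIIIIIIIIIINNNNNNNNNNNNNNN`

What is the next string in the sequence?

Term n consists of 4n+1 K's, followed by 3n-2 I's, followed by 3n N's, where the shown terms are n = 2, 3, 4, 5.
For the next term, n = 6, so the run lengths are 25, 16, 18.

KKKKKKKKKKKKKKKKKKKKKKKKKIIIIIIIIIIIIIIIINNNNNNNNNNNNNNNNNN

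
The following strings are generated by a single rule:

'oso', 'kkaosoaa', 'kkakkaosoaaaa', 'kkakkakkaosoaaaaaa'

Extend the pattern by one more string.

kkakkakkakkaosoaaaaaaaa

Every step adds kka to the front and aa to the end of the previous string.
So the next term is kka·kkakkakkaosoaaaaaa·aa.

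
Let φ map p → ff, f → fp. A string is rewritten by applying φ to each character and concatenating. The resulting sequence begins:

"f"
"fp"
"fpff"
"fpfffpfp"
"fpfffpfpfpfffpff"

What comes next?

φ(fpfffpfpfpfffpff) expands symbol-by-symbol to fp ff fp fp fp ff fp ff fp ff fp fp fp ff fp fp; joining the 16 pieces gives the next term.

fpfffpfpfpfffpfffpfffpfpfpfffpfp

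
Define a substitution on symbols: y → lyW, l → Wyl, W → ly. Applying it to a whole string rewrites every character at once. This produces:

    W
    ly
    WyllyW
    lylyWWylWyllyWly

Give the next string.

φ(lylyWWylWyllyWly) expands symbol-by-symbol to Wyl lyW Wyl lyW ly ly lyW Wyl ly lyW Wyl Wyl lyW ly Wyl lyW; joining the 16 pieces gives the next term.

WyllyWWyllyWlylylyWWyllylyWWylWyllyWlyWyllyW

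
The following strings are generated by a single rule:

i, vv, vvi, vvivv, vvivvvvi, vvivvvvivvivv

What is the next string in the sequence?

This is a Fibonacci-style word recurrence s(k) = s(k−1)·s(k−2): e.g. vv·i = vvi.
Continuing: vvivvvvivvivv · vvivvvvi gives term 7.

vvivvvvivvivvvvivvvvi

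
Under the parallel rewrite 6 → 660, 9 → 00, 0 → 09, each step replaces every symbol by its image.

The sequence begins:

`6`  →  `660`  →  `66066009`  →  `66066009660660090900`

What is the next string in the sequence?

Replace each of the 20 characters of 66066009660660090900 in place — 660 660 09 660 660 09 09 00 660 660 09 660 660 09 09 00 09 00 09 09 — and concatenate.

660660096606600909006606600966066009090009000909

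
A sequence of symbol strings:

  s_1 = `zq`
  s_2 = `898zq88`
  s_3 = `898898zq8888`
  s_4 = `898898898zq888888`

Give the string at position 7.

898898898898898898zq888888888888

s(k+1) = 898·s(k)·88, so each term gains 898 as a prefix and 88 as a suffix.
From 898898898zq888888, 3 further steps: 898898898zq888888 → 898898898898zq88888888 → 898898898898898zq8888888888 → (answer).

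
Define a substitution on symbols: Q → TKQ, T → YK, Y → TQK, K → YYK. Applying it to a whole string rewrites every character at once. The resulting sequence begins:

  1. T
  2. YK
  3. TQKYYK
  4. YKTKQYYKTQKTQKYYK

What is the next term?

φ(YKTKQYYKTQKTQKYYK) expands symbol-by-symbol to TQK YYK YK YYK TKQ TQK TQK YYK YK TKQ YYK YK TKQ YYK TQK TQK YYK; joining the 17 pieces gives the next term.

TQKYYKYKYYKTKQTQKTQKYYKYKTKQYYKYKTKQYYKTQKTQKYYK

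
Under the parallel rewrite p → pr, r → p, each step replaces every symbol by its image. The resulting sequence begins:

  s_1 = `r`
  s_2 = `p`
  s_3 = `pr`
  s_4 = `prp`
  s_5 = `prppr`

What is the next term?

Expanding prppr: p→pr, r→p, p→pr, p→pr, r→p. Concatenated: pr p pr pr p.

prpprprp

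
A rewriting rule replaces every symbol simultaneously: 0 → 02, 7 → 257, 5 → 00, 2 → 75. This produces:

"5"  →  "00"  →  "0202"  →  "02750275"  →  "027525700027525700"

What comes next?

0275257007500257020202752570075002570202

Applying the rule to each of the 18 symbols of 027525700027525700 gives the pieces 02 75 257 00 75 00 257 02 02 02 75 257 00 75 00 257 02 02, which concatenate to the answer.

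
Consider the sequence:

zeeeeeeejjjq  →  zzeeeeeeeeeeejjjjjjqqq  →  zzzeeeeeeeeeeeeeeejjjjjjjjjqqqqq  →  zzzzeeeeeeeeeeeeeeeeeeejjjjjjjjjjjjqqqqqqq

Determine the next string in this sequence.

zzzzzeeeeeeeeeeeeeeeeeeeeeeejjjjjjjjjjjjjjjqqqqqqqqq

Reading off run lengths: z runs 1, 2, 3, 4; e runs 7, 11, 15, 19; j runs 3, 6, 9, 12; q runs 1, 3, 5, 7 — each is linear in n (n = 1, 2, …).
At n = 5 the blocks have lengths 5, 23, 15, 9.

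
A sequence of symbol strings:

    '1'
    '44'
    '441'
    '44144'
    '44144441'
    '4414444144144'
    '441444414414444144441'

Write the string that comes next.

4414444144144441444414414444144144

From term 3 onward, concatenate the last term with the second-to-last: 44·1 = 441, 441·44 = 44144, …
The next term joins 441444414414444144441 and 4414444144144.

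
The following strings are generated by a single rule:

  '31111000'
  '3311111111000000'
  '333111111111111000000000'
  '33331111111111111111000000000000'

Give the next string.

Reading off run lengths: 3 runs 1, 2, 3, 4; 1 runs 4, 8, 12, 16; 0 runs 3, 6, 9, 12 — each is linear in n (n = 1, 2, …).
At n = 5 the blocks have lengths 5, 20, 15.

3333311111111111111111111000000000000000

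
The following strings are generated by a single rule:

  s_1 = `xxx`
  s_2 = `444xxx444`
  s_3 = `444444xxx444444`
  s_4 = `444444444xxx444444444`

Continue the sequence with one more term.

s(k+1) = 444·s(k)·444, so each term gains 444 as a prefix and 444 as a suffix.
So the next term is 444·444444444xxx444444444·444.

444444444444xxx444444444444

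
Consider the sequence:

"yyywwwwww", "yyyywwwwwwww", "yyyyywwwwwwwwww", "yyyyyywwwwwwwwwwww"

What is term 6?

yyyyyyyywwwwwwwwwwwwwwww

Term n consists of n y's, followed by 2n w's, where the shown terms are n = 3, 4, 5, 6.
Setting n = 8 gives 8, 16 characters in each block.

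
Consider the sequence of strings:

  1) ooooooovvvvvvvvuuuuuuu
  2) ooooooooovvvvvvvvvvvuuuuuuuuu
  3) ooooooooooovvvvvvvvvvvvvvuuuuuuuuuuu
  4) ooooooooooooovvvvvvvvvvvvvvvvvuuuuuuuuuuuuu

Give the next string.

ooooooooooooooovvvvvvvvvvvvvvvvvvvvuuuuuuuuuuuuuuu

The n-th term is 2n+1 o's then 3n-1 v's then 2n+1 u's, where the shown terms are n = 3, 4, 5, 6.
For the next term, n = 7, so the run lengths are 15, 20, 15.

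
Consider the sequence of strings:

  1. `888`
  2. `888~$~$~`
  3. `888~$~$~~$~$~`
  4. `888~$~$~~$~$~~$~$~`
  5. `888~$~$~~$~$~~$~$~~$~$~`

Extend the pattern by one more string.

Every step adds ~$~$~ to the end: s(k+1) = s(k)·~$~$~.
Applying this once more to 888~$~$~~$~$~~$~$~~$~$~:

888~$~$~~$~$~~$~$~~$~$~~$~$~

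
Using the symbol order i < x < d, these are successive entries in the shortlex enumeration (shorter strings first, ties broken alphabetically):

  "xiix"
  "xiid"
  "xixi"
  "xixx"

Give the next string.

xixd

Find the rightmost character of xixx below d, bump it to the next letter, and reset everything to its right to i.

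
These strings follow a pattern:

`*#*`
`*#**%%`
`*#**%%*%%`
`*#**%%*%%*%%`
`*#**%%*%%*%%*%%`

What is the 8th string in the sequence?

*#**%%*%%*%%*%%*%%*%%*%%

Each term is the previous one with *%% appended.
From *#**%%*%%*%%*%%, 3 further steps: *#**%%*%%*%%*%% → *#**%%*%%*%%*%%*%% → *#**%%*%%*%%*%%*%%*%% → (answer).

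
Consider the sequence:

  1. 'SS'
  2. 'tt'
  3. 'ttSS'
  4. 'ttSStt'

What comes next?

From term 3 onward, concatenate the last term with the second-to-last: tt·SS = ttSS, ttSS·tt = ttSStt, …
Continuing: ttSStt · ttSS gives term 5.

ttSSttttSS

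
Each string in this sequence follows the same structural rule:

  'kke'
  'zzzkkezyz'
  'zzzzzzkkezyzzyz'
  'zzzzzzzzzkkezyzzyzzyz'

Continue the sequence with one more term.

zzzzzzzzzzzzkkezyzzyzzyzzyz

Each term wraps the previous one in zzz on the left and zyz on the right.
One more step from zzzzzzzzzkkezyzzyzzyz gives the answer.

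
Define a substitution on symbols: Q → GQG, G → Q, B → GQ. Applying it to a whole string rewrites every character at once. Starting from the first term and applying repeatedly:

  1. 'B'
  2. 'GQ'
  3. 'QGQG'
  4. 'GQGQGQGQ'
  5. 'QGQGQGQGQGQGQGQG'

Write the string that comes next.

Rewriting the 16 symbols of QGQGQGQGQGQGQGQG one by one yields GQG Q GQG Q GQG Q GQG Q GQG Q GQG Q GQG Q GQG Q; concatenated:

GQGQGQGQGQGQGQGQGQGQGQGQGQGQGQGQ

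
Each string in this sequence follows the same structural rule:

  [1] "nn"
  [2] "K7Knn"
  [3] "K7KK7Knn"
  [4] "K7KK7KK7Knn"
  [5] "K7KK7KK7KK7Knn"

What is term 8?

Every step adds K7K at the front: s(k+1) = K7K·s(k).
From K7KK7KK7KK7Knn, 3 further steps: K7KK7KK7KK7Knn → K7KK7KK7KK7KK7Knn → K7KK7KK7KK7KK7KK7Knn → (answer).

K7KK7KK7KK7KK7KK7KK7Knn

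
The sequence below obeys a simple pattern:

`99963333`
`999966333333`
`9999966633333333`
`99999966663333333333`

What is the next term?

999999966666333333333333

Term n consists of n+1 9's, followed by n-1 6's, followed by 2n 3's, where the shown terms are n = 2, 3, 4, 5.
For the next term, n = 6, so the run lengths are 7, 5, 12.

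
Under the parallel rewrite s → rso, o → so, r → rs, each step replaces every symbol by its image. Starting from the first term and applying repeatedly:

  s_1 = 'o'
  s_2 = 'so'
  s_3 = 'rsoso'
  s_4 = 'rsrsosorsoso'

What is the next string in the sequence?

rsrsorsrsosorsosorsrsosorsoso

Apply φ to rsrsosorsoso symbol by symbol: r→rs, s→rso, r→rs, s→rso, o→so, s→rso, o→so, r→rs, s→rso, o→so, s→rso, o→so; joined: rs rso rs rso so rso so rs rso so rso so.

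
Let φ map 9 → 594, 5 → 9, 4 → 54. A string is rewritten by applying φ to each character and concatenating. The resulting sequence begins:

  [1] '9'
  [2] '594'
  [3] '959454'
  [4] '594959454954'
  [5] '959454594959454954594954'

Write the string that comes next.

594959454954959454594959454954594954959454594954

Applying the rule to each of the 24 symbols of 959454594959454954594954 gives the pieces 594 9 594 54 9 54 9 594 54 594 9 594 54 9 54 594 9 54 9 594 54 594 9 54, which concatenate to the answer.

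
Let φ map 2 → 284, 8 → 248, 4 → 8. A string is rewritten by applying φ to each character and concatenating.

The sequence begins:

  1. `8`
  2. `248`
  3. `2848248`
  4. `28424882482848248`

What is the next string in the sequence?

Applying the rule to each of the 17 symbols of 28424882482848248 gives the pieces 284 248 8 284 8 248 248 284 8 248 284 248 8 248 284 8 248, which concatenate to the answer.

28424882848248248284824828424882482848248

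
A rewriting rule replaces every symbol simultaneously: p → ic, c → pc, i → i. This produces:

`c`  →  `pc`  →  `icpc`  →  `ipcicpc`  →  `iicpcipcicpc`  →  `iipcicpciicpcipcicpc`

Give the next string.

iiicpcipcicpciipcicpciicpcipcicpc

φ(iipcicpciicpcipcicpc) expands symbol-by-symbol to i i ic pc i pc ic pc i i pc ic pc i ic pc i pc ic pc; joining the 20 pieces gives the next term.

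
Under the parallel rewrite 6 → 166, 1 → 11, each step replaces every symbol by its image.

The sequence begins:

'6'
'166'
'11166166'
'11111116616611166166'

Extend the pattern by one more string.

Replace each of the 20 characters of 11111116616611166166 in place — 11 11 11 11 11 11 11 166 166 11 166 166 11 11 11 166 166 11 166 166 — and concatenate.

111111111111111661661116616611111116616611166166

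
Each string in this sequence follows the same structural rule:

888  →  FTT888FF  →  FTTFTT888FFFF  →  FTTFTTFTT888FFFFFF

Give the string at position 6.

Each term wraps the previous one in FTT on the left and FF on the right.
From FTTFTTFTT888FFFFFF, 2 further steps: FTTFTTFTT888FFFFFF → FTTFTTFTTFTT888FFFFFFFF → (answer).

FTTFTTFTTFTTFTT888FFFFFFFFFF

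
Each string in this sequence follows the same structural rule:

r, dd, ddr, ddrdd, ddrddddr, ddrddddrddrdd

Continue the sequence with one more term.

ddrddddrddrddddrddddr

From term 3 onward, concatenate the last term with the second-to-last: dd·r = ddr, ddr·dd = ddrdd, …
The next term joins ddrddddrddrdd and ddrddddr.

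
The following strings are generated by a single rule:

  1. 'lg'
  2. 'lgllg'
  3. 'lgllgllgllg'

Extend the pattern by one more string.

lgllgllgllgllgllgllgllg

s(k+1) = s(k)·l·s(k) — each term doubles the last with 'l' between the halves.
So the next term is two copies of lgllgllgllg with 'l' between the halves.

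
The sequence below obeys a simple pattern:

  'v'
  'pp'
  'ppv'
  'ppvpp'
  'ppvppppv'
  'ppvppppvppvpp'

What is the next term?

ppvppppvppvppppvppppv

This is a Fibonacci-style word recurrence s(k) = s(k−1)·s(k−2): e.g. pp·v = ppv.
So term 7 is ppvppppvppvpp·ppvppppv.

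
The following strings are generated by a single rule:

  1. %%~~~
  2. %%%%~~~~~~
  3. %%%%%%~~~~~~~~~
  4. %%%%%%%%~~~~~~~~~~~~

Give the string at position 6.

%%%%%%%%%%%%~~~~~~~~~~~~~~~~~~

Term n consists of 2n %'s, followed by 3n ~'s (n = 1, 2, …).
For term 6, n = 6, so the run lengths are 12, 18.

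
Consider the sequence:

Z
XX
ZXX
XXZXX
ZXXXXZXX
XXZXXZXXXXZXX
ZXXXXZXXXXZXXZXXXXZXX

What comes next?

Each term (from the third on) is the two preceding terms concatenated in order: term 3 = Z·XX = ZXX.
Continuing: XXZXXZXXXXZXX · ZXXXXZXXXXZXXZXXXXZXX gives term 8.

XXZXXZXXXXZXXZXXXXZXXXXZXXZXXXXZXX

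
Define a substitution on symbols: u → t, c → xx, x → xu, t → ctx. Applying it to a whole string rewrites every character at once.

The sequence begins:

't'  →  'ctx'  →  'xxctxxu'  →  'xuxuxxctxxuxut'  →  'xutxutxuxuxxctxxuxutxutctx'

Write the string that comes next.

φ(xutxutxuxuxxctxxuxutxutctx) expands symbol-by-symbol to xu t ctx xu t ctx xu t xu t xu xu xx ctx xu xu t xu t ctx xu t ctx xx ctx xu; joining the 26 pieces gives the next term.

xutctxxutctxxutxutxuxuxxctxxuxutxutctxxutctxxxctxxu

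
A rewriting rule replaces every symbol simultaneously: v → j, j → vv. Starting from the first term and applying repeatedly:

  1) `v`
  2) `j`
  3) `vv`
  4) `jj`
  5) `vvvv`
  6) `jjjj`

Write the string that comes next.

Rewriting each symbol of jjjj: j→vv, j→vv, j→vv, j→vv, which concatenates to vv vv vv vv.

vvvvvvvv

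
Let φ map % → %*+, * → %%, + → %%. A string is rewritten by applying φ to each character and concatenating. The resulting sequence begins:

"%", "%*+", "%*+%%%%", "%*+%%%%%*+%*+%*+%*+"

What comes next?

Replace each of the 19 characters of %*+%%%%%*+%*+%*+%*+ in place — %*+ %% %% %*+ %*+ %*+ %*+ %*+ %% %% %*+ %% %% %*+ %% %% %*+ %% %% — and concatenate.

%*+%%%%%*+%*+%*+%*+%*+%%%%%*+%%%%%*+%%%%%*+%%%%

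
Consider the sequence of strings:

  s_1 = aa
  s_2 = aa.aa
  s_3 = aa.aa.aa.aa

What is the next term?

aa.aa.aa.aa.aa.aa.aa.aa

s(k+1) = s(k)·.·s(k) — each term doubles the last with '.' between the halves.
So the next term is two copies of aa.aa.aa.aa with '.' between the halves.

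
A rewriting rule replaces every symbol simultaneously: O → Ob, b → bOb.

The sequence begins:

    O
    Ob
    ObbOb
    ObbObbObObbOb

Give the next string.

Rewriting the 13 symbols of ObbObbObObbOb one by one yields Ob bOb bOb Ob bOb bOb Ob bOb Ob bOb bOb Ob bOb; concatenated:

ObbObbObObbObbObObbObObbObbObObbOb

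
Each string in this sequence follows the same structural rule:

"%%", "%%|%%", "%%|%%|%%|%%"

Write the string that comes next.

%%|%%|%%|%%|%%|%%|%%|%%

s(k+1) = s(k)·|·s(k) — each term doubles the last with '|' between the halves.
One more doubling of %%|%%|%%|%% gives the answer.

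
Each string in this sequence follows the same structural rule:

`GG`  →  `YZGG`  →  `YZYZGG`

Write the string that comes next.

Each term is the previous one with YZ prepended.
So the next term is YZ·YZYZGG.

YZYZYZGG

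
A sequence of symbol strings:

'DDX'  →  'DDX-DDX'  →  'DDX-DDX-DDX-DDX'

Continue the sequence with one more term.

s(k+1) = s(k)·-·s(k) — each term doubles the last with '-' between the halves.
Doubling DDX-DDX-DDX-DDX with '-' between the halves:

DDX-DDX-DDX-DDX-DDX-DDX-DDX-DDX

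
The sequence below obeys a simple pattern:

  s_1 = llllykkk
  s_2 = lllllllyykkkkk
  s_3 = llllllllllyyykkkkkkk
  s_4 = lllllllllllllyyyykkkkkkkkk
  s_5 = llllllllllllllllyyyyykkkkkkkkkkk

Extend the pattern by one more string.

lllllllllllllllllllyyyyyykkkkkkkkkkkkk

Term n consists of 3n+1 l's, followed by n y's, followed by 2n+1 k's (n = 1, 2, …).
For the next term, n = 6, so the run lengths are 19, 6, 13.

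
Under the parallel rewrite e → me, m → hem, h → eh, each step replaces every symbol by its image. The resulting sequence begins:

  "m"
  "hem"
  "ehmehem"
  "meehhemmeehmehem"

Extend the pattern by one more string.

hemmemeehehmehemhemmemeehhemmeehmehem

Replace each of the 16 characters of meehhemmeehmehem in place — hem me me eh eh me hem hem me me eh hem me eh me hem — and concatenate.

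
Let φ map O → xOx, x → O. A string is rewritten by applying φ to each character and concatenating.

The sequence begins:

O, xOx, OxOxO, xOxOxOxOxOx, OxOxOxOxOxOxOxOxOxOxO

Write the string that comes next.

Applying the rule to each of the 21 symbols of OxOxOxOxOxOxOxOxOxOxO gives the pieces xOx O xOx O xOx O xOx O xOx O xOx O xOx O xOx O xOx O xOx O xOx, which concatenate to the answer.

xOxOxOxOxOxOxOxOxOxOxOxOxOxOxOxOxOxOxOxOxOx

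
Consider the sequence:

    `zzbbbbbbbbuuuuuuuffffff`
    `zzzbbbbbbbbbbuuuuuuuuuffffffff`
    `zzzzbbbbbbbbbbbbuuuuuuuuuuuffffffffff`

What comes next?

Reading off run lengths: z runs 2, 3, 4; b runs 8, 10, 12; u runs 7, 9, 11; f runs 6, 8, 10 — each is linear in n, where the shown terms are n = 3, 4, 5.
At n = 6 the blocks have lengths 5, 14, 13, 12.

zzzzzbbbbbbbbbbbbbbuuuuuuuuuuuuuffffffffffff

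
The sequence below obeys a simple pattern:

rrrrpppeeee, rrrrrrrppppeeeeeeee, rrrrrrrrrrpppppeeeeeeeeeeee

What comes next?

Term n consists of 3n+1 r's, followed by n+2 p's, followed by 4n e's (n = 1, 2, …).
At n = 4 the blocks have lengths 13, 6, 16.

rrrrrrrrrrrrrppppppeeeeeeeeeeeeeeee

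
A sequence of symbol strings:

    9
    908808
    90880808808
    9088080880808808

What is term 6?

90880808808088080880808808

Each term is the previous one with 08808 appended.
From 9088080880808808, 2 further steps: 9088080880808808 → 908808088080880808808 → (answer).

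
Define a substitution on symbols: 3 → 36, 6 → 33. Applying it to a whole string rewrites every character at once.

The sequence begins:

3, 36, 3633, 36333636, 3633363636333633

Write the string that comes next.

Applying the rule to each of the 16 symbols of 3633363636333633 gives the pieces 36 33 36 36 36 33 36 33 36 33 36 36 36 33 36 36, which concatenate to the answer.

36333636363336333633363636333636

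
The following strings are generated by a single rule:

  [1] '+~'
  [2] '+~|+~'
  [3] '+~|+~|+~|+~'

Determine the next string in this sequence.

+~|+~|+~|+~|+~|+~|+~|+~

Every step duplicates the string with '|' between the halves.
One more doubling of +~|+~|+~|+~ gives the answer.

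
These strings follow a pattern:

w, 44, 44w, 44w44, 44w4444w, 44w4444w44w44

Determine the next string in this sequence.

44w4444w44w4444w4444w

This is a Fibonacci-style word recurrence s(k) = s(k−1)·s(k−2): e.g. 44·w = 44w.
So term 7 is 44w4444w44w44·44w4444w.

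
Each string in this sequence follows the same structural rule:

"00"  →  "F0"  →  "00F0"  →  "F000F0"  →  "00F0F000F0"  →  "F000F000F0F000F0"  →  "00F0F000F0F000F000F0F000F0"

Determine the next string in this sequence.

F000F000F0F000F000F0F000F0F000F000F0F000F0

From term 3 onward, concatenate the second-to-last term with the last: 00·F0 = 00F0, F0·00F0 = F000F0, …
The next term joins F000F000F0F000F0 and 00F0F000F0F000F000F0F000F0.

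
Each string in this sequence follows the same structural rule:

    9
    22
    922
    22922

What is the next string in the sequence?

92222922

This is a Fibonacci-style word recurrence s(k) = s(k−2)·s(k−1): e.g. 9·22 = 922.
So term 5 is 922·22922.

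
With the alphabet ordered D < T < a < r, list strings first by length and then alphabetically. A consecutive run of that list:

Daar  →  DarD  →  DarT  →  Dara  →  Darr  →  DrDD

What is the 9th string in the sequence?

DrDr

Stepping forward 3 times from DrDD: DrDD → DrDT → DrDa, then the target.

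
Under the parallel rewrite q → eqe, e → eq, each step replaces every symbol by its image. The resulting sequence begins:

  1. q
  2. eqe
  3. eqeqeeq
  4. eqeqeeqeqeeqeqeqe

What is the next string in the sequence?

Rewriting the 17 symbols of eqeqeeqeqeeqeqeqe one by one yields eq eqe eq eqe eq eq eqe eq eqe eq eq eqe eq eqe eq eqe eq; concatenated:

eqeqeeqeqeeqeqeqeeqeqeeqeqeqeeqeqeeqeqeeq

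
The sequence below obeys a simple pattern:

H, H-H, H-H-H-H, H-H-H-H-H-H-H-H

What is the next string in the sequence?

Every step duplicates the string with '-' between the halves.
Doubling H-H-H-H-H-H-H-H with '-' between the halves:

H-H-H-H-H-H-H-H-H-H-H-H-H-H-H-H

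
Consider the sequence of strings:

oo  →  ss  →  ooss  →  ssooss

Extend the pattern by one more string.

oossssooss

Each term (from the third on) is the two preceding terms concatenated in order: term 3 = oo·ss = ooss.
Continuing: ooss · ssooss gives term 5.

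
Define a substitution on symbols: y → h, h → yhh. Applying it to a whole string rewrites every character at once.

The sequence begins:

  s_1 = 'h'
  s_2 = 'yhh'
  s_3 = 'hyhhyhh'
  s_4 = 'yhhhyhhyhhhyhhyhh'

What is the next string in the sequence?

Rewriting the 17 symbols of yhhhyhhyhhhyhhyhh one by one yields h yhh yhh yhh h yhh yhh h yhh yhh yhh h yhh yhh h yhh yhh; concatenated:

hyhhyhhyhhhyhhyhhhyhhyhhyhhhyhhyhhhyhhyhh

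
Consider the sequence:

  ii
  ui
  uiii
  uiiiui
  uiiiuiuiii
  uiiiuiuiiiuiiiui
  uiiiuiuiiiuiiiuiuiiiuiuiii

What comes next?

Each term (from the third on) is the previous term followed by the one before it: term 3 = ui·ii = uiii.
The next term joins uiiiuiuiiiuiiiuiuiiiuiuiii and uiiiuiuiiiuiiiui.

uiiiuiuiiiuiiiuiuiiiuiuiiiuiiiuiuiiiuiiiui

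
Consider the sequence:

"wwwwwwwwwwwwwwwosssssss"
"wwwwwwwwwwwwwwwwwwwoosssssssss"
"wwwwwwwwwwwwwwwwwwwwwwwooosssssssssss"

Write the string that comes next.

wwwwwwwwwwwwwwwwwwwwwwwwwwwoooosssssssssssss

Reading off run lengths: w runs 15, 19, 23; o runs 1, 2, 3; s runs 7, 9, 11 — each is linear in n, where the shown terms are n = 3, 4, 5.
For the next term, n = 6, so the run lengths are 27, 4, 13.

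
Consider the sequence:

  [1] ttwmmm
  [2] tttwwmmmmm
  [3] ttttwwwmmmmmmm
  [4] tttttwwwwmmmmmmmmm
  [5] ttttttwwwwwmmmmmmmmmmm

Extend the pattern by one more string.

Term n consists of n+1 t's, followed by n w's, followed by 2n+1 m's (n = 1, 2, …).
At n = 6 the blocks have lengths 7, 6, 13.

tttttttwwwwwwmmmmmmmmmmmmm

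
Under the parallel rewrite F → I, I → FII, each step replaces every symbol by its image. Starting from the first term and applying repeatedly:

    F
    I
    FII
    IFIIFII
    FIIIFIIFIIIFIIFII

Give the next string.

Replace each of the 17 characters of FIIIFIIFIIIFIIFII in place — I FII FII FII I FII FII I FII FII FII I FII FII I FII FII — and concatenate.

IFIIFIIFIIIFIIFIIIFIIFIIFIIIFIIFIIIFIIFII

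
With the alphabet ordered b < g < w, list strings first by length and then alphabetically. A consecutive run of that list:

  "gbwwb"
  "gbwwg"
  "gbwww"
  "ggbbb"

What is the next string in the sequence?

ggbbg

Find the rightmost character of ggbbb below w, bump it to the next letter, and reset everything to its right to b.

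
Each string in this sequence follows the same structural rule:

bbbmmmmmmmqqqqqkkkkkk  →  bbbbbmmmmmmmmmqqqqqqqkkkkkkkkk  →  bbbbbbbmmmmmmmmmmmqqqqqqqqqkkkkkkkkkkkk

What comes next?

bbbbbbbbbmmmmmmmmmmmmmqqqqqqqqqqqkkkkkkkkkkkkkkk

Term n consists of 2n-1 b's, followed by 2n+3 m's, followed by 2n+1 q's, followed by 3n k's, where the shown terms are n = 2, 3, 4.
For the next term, n = 5, so the run lengths are 9, 13, 11, 15.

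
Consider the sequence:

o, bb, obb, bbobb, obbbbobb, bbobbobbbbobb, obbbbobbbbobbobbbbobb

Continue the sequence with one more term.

From term 3 onward, concatenate the second-to-last term with the last: o·bb = obb, bb·obb = bbobb, …
Continuing: bbobbobbbbobb · obbbbobbbbobbobbbbobb gives term 8.

bbobbobbbbobbobbbbobbbbobbobbbbobb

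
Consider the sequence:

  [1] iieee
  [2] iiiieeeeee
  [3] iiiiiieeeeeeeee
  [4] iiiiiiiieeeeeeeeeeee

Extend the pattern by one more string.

iiiiiiiiiieeeeeeeeeeeeeee

The n-th term is 2n i's then 3n e's (n = 1, 2, …).
Setting n = 5 gives 10, 15 characters in each block.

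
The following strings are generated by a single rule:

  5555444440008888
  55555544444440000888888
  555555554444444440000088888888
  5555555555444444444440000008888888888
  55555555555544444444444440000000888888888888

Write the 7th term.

5555555555555555444444444444444440000000008888888888888888

Each string has the form 5^{2n} 4^{2n+1} 0^{n+1} 8^{2n}, where the shown terms are n = 2, 3, 4, 5, 6.
Setting n = 8 gives 16, 17, 9, 16 characters in each block.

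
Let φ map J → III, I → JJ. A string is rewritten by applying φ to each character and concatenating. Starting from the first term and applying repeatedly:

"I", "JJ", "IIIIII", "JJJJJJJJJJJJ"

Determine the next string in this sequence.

Expanding JJJJJJJJJJJJ: J→III, J→III, J→III, J→III, J→III, J→III, J→III, J→III, J→III, J→III, J→III, J→III. Concatenated: III III III III III III III III III III III III.

IIIIIIIIIIIIIIIIIIIIIIIIIIIIIIIIIIII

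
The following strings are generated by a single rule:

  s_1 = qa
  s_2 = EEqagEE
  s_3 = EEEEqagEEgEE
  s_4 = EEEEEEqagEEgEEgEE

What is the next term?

Each term wraps the previous one in EE on the left and gEE on the right.
So the next term is EE·EEEEEEqagEEgEEgEE·gEE.

EEEEEEEEqagEEgEEgEEgEE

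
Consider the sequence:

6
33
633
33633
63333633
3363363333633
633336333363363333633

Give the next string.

Each term (from the third on) is the two preceding terms concatenated in order: term 3 = 6·33 = 633.
The next term joins 3363363333633 and 633336333363363333633.

3363363333633633336333363363333633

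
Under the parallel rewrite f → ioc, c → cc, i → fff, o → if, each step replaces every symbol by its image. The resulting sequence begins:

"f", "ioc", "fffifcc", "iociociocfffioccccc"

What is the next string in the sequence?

Rewriting the 19 symbols of iociociocfffioccccc one by one yields fff if cc fff if cc fff if cc ioc ioc ioc fff if cc cc cc cc cc; concatenated:

fffifccfffifccfffifcciociociocfffifcccccccccc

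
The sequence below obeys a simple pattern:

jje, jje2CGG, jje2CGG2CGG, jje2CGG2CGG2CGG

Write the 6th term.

jje2CGG2CGG2CGG2CGG2CGG

The strings grow by a fixed suffix 2CGG each time.
From jje2CGG2CGG2CGG, 2 further steps: jje2CGG2CGG2CGG → jje2CGG2CGG2CGG2CGG → (answer).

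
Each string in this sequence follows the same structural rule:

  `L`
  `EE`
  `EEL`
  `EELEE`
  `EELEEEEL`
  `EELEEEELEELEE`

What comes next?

Each term (from the third on) is the previous term followed by the one before it: term 3 = EE·L = EEL.
The next term joins EELEEEELEELEE and EELEEEEL.

EELEEEELEELEEEELEEEEL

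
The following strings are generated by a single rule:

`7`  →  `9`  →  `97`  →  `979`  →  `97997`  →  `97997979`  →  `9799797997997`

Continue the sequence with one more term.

Each term (from the third on) is the previous term followed by the one before it: term 3 = 9·7 = 97.
The next term joins 9799797997997 and 97997979.

979979799799797997979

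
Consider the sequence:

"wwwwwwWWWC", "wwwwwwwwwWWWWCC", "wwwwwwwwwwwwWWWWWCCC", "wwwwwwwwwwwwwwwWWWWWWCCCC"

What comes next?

wwwwwwwwwwwwwwwwwwWWWWWWWCCCCC

Reading off run lengths: w runs 6, 9, 12, 15; W runs 3, 4, 5, 6; C runs 1, 2, 3, 4 — each is linear in n, where the shown terms are n = 2, 3, 4, 5.
Setting n = 6 gives 18, 7, 5 characters in each block.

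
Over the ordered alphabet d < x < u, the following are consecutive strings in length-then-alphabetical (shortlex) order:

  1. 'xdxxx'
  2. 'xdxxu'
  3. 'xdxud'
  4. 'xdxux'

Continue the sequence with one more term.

The successor of xdxux increments the rightmost position that isn't already u and resets every position after it to d.

xdxuu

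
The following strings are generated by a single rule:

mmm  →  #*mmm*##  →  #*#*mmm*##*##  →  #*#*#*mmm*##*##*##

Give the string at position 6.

Every step adds #* to the front and *## to the end of the previous string.
From #*#*#*mmm*##*##*##, 2 further steps: #*#*#*mmm*##*##*## → #*#*#*#*mmm*##*##*##*## → (answer).

#*#*#*#*#*mmm*##*##*##*##*##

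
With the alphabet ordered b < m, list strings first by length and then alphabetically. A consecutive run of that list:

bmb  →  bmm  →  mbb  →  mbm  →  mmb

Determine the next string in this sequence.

Find the rightmost character of mmb below m, bump it to the next letter, and reset everything to its right to b.

mmm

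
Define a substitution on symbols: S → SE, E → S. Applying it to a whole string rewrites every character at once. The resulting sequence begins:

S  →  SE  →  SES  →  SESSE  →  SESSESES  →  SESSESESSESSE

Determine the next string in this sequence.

SESSESESSESSESESSESES

Replace each of the 13 characters of SESSESESSESSE in place — SE S SE SE S SE S SE SE S SE SE S — and concatenate.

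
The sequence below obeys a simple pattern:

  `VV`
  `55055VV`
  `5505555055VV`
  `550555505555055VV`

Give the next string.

Each term is the previous one with 55055 prepended.
Applying this once more to 550555505555055VV:

55055550555505555055VV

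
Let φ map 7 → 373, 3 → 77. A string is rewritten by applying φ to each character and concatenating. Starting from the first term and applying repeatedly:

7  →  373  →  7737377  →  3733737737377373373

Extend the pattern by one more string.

Replace each of the 19 characters of 3733737737377373373 in place — 77 373 77 77 373 77 373 373 77 373 77 373 373 77 373 77 77 373 77 — and concatenate.

77373777737377373373773737737337377373777737377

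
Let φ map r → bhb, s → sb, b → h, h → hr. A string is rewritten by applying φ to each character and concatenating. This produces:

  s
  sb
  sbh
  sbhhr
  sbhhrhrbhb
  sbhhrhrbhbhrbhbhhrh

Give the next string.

sbhhrhrbhbhrbhbhhrhhrbhbhhrhhrhrbhbhr

Replace each of the 19 characters of sbhhrhrbhbhrbhbhhrh in place — sb h hr hr bhb hr bhb h hr h hr bhb h hr h hr hr bhb hr — and concatenate.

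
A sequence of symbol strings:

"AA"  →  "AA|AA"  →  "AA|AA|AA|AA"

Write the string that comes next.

s(k+1) = s(k)·|·s(k) — each term doubles the last with '|' between the halves.
One more doubling of AA|AA|AA|AA gives the answer.

AA|AA|AA|AA|AA|AA|AA|AA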